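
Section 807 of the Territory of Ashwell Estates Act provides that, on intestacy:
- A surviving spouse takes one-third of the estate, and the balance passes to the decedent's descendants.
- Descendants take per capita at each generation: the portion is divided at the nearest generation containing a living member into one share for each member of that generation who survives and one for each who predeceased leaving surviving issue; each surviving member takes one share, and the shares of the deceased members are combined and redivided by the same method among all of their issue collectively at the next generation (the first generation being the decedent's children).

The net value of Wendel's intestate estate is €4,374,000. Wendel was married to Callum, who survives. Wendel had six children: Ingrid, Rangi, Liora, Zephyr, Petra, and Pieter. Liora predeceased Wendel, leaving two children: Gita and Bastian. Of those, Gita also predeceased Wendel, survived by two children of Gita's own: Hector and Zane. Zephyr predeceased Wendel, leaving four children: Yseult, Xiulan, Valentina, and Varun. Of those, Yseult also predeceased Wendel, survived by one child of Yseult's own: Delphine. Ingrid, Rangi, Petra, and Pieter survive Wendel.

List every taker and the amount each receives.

Callum takes one-third of €4,374,000 = €1,458,000. The remaining €2,916,000 passes to the descendants.
The descendants' portion (€2,916,000) is divided at the children's generation into 6 shares of €486,000. Ingrid, Rangi, Petra, and Pieter each take €486,000. The 2 shares of the deceased (Liora and Zephyr) are combined into a pool of €972,000.
That pool (€972,000) is divided at the grandchildren's generation into 6 shares of €162,000. Bastian, Xiulan, Valentina, and Varun each take €162,000. The 2 shares of the deceased (Gita and Yseult) are combined into a pool of €324,000.
That pool (€324,000) is divided at the great-grandchildren's generation equally among Hector, Zane, and Delphine: €108,000 each.

Callum: €1,458,000; Ingrid: €486,000; Rangi: €486,000; Hector: €108,000; Zane: €108,000; Bastian: €162,000; Delphine: €108,000; Xiulan: €162,000; Valentina: €162,000; Varun: €162,000; Petra: €486,000; Pieter: €486,000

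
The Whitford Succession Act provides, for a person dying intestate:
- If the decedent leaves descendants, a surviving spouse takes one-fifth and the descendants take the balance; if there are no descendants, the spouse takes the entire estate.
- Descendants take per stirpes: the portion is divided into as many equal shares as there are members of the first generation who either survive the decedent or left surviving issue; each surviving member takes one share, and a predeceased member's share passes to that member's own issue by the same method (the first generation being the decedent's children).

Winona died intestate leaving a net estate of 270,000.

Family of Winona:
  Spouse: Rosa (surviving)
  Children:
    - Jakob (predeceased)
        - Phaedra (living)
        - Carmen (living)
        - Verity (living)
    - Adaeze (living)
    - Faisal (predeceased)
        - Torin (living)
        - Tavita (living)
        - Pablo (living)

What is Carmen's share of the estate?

Rosa takes one-fifth of 270,000 = 54,000. The remaining 216,000 passes to the descendants.
The descendants' portion (216,000) is divided into 3 shares of 72,000: Adaeze takes 72,000; Jakob's 72,000 share passes to Jakob's issue; Faisal's 72,000 share passes to Faisal's issue.
Jakob's share (72,000) is divided into 3 shares of 24,000: Phaedra, Carmen, and Verity each take 24,000.
Faisal's share (72,000) is divided into 3 shares of 24,000: Torin, Tavita, and Pablo each take 24,000.

Carmen receives 24,000.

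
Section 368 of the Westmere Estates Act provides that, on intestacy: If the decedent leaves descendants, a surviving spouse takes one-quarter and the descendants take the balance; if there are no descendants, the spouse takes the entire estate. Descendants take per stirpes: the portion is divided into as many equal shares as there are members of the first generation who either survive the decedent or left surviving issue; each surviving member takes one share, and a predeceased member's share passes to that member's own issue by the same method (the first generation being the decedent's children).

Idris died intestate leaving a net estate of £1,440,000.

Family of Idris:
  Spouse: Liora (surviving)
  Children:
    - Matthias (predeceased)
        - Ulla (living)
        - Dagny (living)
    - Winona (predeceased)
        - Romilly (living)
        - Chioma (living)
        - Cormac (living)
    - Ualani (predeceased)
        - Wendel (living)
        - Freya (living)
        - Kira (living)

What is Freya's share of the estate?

Liora takes one-quarter of £1,440,000 = £360,000. The remaining £1,080,000 passes to the descendants.
The descendants' portion (£1,080,000) is divided into 3 shares of £360,000: Matthias's £360,000 share passes to Matthias's issue; Winona's £360,000 share passes to Winona's issue; Ualani's £360,000 share passes to Ualani's issue.
Matthias's share (£360,000) is divided into 2 shares of £180,000: Ulla and Dagny each take £180,000.
Winona's share (£360,000) is divided into 3 shares of £120,000: Romilly, Chioma, and Cormac each take £120,000.
Ualani's share (£360,000) is divided into 3 shares of £120,000: Wendel, Freya, and Kira each take £120,000.

Freya receives £120,000.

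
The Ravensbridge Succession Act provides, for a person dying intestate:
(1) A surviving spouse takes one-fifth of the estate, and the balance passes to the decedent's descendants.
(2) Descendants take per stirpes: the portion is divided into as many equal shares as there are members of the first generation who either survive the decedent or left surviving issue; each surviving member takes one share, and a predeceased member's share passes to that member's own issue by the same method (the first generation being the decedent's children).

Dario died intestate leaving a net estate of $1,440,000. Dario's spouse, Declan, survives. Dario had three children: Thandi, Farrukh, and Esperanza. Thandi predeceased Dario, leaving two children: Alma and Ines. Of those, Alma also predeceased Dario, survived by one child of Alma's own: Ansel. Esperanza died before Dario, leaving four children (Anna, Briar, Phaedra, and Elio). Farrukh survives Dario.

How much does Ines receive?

Declan takes one-fifth of $1,440,000 = $288,000. The remaining $1,152,000 passes to the descendants.
The descendants' portion ($1,152,000) is divided into 3 shares of $384,000: Farrukh takes $384,000; Thandi's $384,000 share passes to Thandi's issue; Esperanza's $384,000 share passes to Esperanza's issue.
Thandi's share ($384,000) is divided into 2 shares of $192,000: Ines takes $192,000; Alma's $192,000 share passes to Alma's issue.
Alma's share ($192,000) passes entirely to Ansel.
Esperanza's share ($384,000) is divided into 4 shares of $96,000: Anna, Briar, Phaedra, and Elio each take $96,000.

Ines receives $192,000.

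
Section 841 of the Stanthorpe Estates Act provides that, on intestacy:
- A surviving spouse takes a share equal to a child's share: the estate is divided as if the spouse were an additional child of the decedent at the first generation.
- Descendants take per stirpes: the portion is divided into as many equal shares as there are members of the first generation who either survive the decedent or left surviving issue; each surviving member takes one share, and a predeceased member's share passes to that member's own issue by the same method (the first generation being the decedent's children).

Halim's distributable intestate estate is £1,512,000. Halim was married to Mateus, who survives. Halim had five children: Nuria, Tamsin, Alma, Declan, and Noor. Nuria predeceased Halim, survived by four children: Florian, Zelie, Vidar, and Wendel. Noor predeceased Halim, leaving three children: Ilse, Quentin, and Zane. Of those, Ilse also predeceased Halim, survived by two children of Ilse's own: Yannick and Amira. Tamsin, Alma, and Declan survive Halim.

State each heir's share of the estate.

The spouse counts as an additional share at the children's level, so there are 6 primary shares of £252,000. Mateus takes one such share (£252,000).
The children's combined portion (£1,260,000) is divided into 5 shares of £252,000: Tamsin, Alma, and Declan each take £252,000; Nuria's £252,000 share passes to Nuria's issue; Noor's £252,000 share passes to Noor's issue.
Nuria's share (£252,000) is divided into 4 shares of £63,000: Florian, Zelie, Vidar, and Wendel each take £63,000.
Noor's share (£252,000) is divided into 3 shares of £84,000: Quentin and Zane each take £84,000; Ilse's £84,000 share passes to Ilse's issue.
Ilse's share (£84,000) is divided into 2 shares of £42,000: Yannick and Amira each take £42,000.

Mateus: £252,000; Florian: £63,000; Zelie: £63,000; Vidar: £63,000; Wendel: £63,000; Tamsin: £252,000; Alma: £252,000; Declan: £252,000; Yannick: £42,000; Amira: £42,000; Quentin: £84,000; Zane: £84,000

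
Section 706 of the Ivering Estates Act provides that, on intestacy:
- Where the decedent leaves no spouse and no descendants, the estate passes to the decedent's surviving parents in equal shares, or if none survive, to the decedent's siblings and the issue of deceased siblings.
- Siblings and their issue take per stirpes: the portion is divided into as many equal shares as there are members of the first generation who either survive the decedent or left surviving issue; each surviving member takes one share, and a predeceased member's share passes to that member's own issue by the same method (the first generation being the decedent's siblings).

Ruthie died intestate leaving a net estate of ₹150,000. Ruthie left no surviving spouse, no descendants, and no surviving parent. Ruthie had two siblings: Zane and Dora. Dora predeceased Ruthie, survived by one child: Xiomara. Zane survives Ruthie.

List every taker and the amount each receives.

The entire ₹150,000 passes to the siblings and their issue.
That amount (₹150,000) is divided into 2 shares of ₹75,000: Zane takes ₹75,000; Dora's ₹75,000 share passes to Dora's issue.
Dora's share (₹75,000) passes entirely to Xiomara.

Zane: ₹75,000; Xiomara: ₹75,000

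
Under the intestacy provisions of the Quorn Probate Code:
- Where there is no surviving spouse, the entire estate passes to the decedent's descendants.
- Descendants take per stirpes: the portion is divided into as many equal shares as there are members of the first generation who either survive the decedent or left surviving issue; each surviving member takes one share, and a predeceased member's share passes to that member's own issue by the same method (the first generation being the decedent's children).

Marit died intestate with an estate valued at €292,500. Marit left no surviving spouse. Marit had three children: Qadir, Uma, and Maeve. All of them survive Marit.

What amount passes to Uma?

Uma receives €97,500.

The entire €292,500 passes to the descendants.
That amount (€292,500) is divided into 3 shares of €97,500: Qadir, Uma, and Maeve each take €97,500.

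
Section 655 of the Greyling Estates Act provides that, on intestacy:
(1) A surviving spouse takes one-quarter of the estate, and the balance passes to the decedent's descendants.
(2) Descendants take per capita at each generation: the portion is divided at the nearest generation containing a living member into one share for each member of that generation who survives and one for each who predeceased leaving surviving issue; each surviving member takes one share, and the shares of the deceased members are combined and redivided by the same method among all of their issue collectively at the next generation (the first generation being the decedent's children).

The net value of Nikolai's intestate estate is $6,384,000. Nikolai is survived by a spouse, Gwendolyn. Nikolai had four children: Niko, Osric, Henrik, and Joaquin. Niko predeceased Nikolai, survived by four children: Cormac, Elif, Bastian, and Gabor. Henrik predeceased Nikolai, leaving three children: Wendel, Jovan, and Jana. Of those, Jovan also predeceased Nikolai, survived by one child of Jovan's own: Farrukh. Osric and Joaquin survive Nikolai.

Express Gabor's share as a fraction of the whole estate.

Gabor receives 3/56 of the estate.

Gwendolyn takes one-quarter of $6,384,000 = $1,596,000. The remaining $4,788,000 passes to the descendants.
The descendants' portion ($4,788,000) is divided at the children's generation into 4 shares of $1,197,000. Osric and Joaquin each take $1,197,000. The 2 shares of the deceased (Niko and Henrik) are combined into a pool of $2,394,000.
That pool ($2,394,000) is divided at the grandchildren's generation into 7 shares of $342,000. Cormac, Elif, Bastian, Gabor, Wendel, and Jana each take $342,000. The remaining share for the deceased Jovan ($342,000) is carried to the next generation.
That pool ($342,000) passes entirely to Farrukh, the sole taker at the great-grandchildren's generation.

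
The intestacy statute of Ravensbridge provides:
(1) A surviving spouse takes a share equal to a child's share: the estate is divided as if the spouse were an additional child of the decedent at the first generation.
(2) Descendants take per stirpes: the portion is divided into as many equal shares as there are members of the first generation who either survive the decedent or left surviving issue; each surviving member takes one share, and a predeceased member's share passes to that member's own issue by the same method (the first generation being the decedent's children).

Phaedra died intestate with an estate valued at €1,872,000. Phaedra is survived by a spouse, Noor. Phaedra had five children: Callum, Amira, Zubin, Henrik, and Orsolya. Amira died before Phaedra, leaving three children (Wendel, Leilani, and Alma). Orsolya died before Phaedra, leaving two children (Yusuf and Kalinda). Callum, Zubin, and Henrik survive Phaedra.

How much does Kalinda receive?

Kalinda receives €156,000.

The spouse counts as an additional share at the children's level, so there are 6 primary shares of €312,000. Noor takes one such share (€312,000).
The children's combined portion (€1,560,000) is divided into 5 shares of €312,000: Callum, Zubin, and Henrik each take €312,000; Amira's €312,000 share passes to Amira's issue; Orsolya's €312,000 share passes to Orsolya's issue.
Amira's share (€312,000) is divided into 3 shares of €104,000: Wendel, Leilani, and Alma each take €104,000.
Orsolya's share (€312,000) is divided into 2 shares of €156,000: Yusuf and Kalinda each take €156,000.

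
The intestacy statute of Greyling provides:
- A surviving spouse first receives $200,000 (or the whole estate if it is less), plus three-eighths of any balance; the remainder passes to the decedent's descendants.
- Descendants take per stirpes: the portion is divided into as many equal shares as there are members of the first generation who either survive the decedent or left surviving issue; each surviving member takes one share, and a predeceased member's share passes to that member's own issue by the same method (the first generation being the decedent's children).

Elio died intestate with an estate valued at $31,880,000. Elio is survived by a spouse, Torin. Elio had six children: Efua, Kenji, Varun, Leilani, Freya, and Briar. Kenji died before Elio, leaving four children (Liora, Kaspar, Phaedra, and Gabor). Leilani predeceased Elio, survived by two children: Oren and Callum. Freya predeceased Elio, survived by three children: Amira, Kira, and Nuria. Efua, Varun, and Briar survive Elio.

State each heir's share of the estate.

Torin first takes $200,000, leaving a balance of $31,680,000. Torin then takes three-eighths of the balance ($11,880,000), for a total of $12,080,000. The remaining $19,800,000 passes to the descendants.
The descendants' portion ($19,800,000) is divided into 6 shares of $3,300,000: Efua, Varun, and Briar each take $3,300,000; Kenji's $3,300,000 share passes to Kenji's issue; Leilani's $3,300,000 share passes to Leilani's issue; Freya's $3,300,000 share passes to Freya's issue.
Kenji's share ($3,300,000) is divided into 4 shares of $825,000: Liora, Kaspar, Phaedra, and Gabor each take $825,000.
Leilani's share ($3,300,000) is divided into 2 shares of $1,650,000: Oren and Callum each take $1,650,000.
Freya's share ($3,300,000) is divided into 3 shares of $1,100,000: Amira, Kira, and Nuria each take $1,100,000.

Torin: $12,080,000; Efua: $3,300,000; Liora: $825,000; Kaspar: $825,000; Phaedra: $825,000; Gabor: $825,000; Varun: $3,300,000; Oren: $1,650,000; Callum: $1,650,000; Amira: $1,100,000; Kira: $1,100,000; Nuria: $1,100,000; Briar: $3,300,000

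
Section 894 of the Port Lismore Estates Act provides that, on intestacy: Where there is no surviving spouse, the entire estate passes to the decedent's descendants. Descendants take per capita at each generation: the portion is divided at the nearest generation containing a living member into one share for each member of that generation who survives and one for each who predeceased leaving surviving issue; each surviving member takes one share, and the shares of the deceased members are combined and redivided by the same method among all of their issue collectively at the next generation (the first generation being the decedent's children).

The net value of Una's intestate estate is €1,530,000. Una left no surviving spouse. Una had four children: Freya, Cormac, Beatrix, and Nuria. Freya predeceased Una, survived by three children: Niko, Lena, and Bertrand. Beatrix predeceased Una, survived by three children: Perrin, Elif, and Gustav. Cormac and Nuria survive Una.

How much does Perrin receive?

Perrin receives €127,500.

The entire €1,530,000 passes to the descendants.
That amount (€1,530,000) is divided at the children's generation into 4 shares of €382,500. Cormac and Nuria each take €382,500. The 2 shares of the deceased (Freya and Beatrix) are combined into a pool of €765,000.
That pool (€765,000) is divided at the grandchildren's generation equally among Niko, Lena, Bertrand, Perrin, Elif, and Gustav: €127,500 each.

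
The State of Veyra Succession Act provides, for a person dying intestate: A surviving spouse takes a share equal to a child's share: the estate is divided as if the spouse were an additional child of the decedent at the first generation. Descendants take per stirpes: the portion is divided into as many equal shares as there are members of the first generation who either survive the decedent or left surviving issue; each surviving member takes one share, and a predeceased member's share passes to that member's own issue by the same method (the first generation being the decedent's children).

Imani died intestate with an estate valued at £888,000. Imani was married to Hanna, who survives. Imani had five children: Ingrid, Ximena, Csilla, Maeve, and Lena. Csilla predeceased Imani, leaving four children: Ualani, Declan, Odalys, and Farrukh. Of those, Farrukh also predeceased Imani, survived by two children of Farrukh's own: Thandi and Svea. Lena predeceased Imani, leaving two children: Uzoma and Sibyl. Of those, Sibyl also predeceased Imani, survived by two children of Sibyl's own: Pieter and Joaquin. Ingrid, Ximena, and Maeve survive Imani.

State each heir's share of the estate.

The spouse counts as an additional share at the children's level, so there are 6 primary shares of £148,000. Hanna takes one such share (£148,000).
The children's combined portion (£740,000) is divided into 5 shares of £148,000: Ingrid, Ximena, and Maeve each take £148,000; Csilla's £148,000 share passes to Csilla's issue; Lena's £148,000 share passes to Lena's issue.
Csilla's share (£148,000) is divided into 4 shares of £37,000: Ualani, Declan, and Odalys each take £37,000; Farrukh's £37,000 share passes to Farrukh's issue.
Farrukh's share (£37,000) is divided into 2 shares of £18,500: Thandi and Svea each take £18,500.
Lena's share (£148,000) is divided into 2 shares of £74,000: Uzoma takes £74,000; Sibyl's £74,000 share passes to Sibyl's issue.
Sibyl's share (£74,000) is divided into 2 shares of £37,000: Pieter and Joaquin each take £37,000.

Hanna: £148,000; Ingrid: £148,000; Ximena: £148,000; Ualani: £37,000; Declan: £37,000; Odalys: £37,000; Thandi: £18,500; Svea: £18,500; Maeve: £148,000; Uzoma: £74,000; Pieter: £37,000; Joaquin: £37,000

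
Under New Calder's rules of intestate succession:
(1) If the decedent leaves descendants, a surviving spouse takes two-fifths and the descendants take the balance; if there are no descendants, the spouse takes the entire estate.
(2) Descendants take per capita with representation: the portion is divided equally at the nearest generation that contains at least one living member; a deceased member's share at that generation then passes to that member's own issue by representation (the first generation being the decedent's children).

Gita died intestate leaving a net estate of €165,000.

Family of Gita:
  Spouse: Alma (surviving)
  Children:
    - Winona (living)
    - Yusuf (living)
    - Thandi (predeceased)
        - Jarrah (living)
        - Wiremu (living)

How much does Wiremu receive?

Wiremu receives €16,500.

Alma takes two-fifths of €165,000 = €66,000. The remaining €99,000 passes to the descendants.
The descendants' portion (€99,000) is divided into 3 shares of €33,000: Winona and Yusuf each take €33,000; Thandi's €33,000 share passes to Thandi's issue.
Thandi's share (€33,000) is divided into 2 shares of €16,500: Jarrah and Wiremu each take €16,500.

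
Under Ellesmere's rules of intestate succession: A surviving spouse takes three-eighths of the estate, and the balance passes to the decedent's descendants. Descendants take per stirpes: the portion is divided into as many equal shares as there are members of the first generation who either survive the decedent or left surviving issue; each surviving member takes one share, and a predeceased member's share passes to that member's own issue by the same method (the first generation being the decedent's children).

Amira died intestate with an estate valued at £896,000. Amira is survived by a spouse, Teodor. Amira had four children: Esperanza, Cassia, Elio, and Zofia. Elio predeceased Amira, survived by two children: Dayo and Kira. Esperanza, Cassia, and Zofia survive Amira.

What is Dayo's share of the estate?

Dayo receives £70,000.

Teodor takes three-eighths of £896,000 = £336,000. The remaining £560,000 passes to the descendants.
The descendants' portion (£560,000) is divided into 4 shares of £140,000: Esperanza, Cassia, and Zofia each take £140,000; Elio's £140,000 share passes to Elio's issue.
Elio's share (£140,000) is divided into 2 shares of £70,000: Dayo and Kira each take £70,000.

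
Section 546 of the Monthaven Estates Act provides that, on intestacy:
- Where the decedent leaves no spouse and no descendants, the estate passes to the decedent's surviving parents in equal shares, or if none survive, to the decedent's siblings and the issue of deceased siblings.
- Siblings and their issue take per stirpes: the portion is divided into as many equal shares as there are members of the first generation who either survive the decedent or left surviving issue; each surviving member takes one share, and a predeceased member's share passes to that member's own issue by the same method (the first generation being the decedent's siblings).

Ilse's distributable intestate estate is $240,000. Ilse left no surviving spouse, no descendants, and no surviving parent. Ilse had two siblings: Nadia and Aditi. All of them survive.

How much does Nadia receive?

The entire $240,000 passes to the siblings and their issue.
That amount ($240,000) is divided into 2 shares of $120,000: Nadia and Aditi each take $120,000.

Nadia receives $120,000.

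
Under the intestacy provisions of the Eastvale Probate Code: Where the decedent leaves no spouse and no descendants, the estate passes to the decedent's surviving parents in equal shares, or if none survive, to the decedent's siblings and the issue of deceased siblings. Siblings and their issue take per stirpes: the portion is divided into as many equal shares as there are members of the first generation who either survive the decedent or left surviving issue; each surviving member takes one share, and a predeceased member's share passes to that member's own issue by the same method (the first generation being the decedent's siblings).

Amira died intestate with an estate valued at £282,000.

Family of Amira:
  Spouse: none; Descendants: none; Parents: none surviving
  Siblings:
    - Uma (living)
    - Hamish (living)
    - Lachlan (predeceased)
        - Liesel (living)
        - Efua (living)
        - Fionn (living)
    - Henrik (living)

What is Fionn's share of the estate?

Fionn receives £23,500.

The entire £282,000 passes to the siblings and their issue.
That amount (£282,000) is divided into 4 shares of £70,500: Uma, Hamish, and Henrik each take £70,500; Lachlan's £70,500 share passes to Lachlan's issue.
Lachlan's share (£70,500) is divided into 3 shares of £23,500: Liesel, Efua, and Fionn each take £23,500.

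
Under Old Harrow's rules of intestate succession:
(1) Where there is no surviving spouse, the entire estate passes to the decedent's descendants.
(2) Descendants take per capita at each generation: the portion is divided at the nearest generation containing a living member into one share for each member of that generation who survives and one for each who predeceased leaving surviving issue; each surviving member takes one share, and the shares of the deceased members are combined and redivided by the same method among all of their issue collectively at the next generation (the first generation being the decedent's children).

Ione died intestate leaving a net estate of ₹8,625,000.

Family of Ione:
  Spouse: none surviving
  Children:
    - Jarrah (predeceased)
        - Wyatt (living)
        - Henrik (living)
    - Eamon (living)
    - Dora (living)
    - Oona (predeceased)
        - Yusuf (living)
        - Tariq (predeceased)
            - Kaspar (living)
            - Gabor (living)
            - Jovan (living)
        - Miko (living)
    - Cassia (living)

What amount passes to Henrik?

The entire ₹8,625,000 passes to the descendants.
That amount (₹8,625,000) is divided at the children's generation into 5 shares of ₹1,725,000. Eamon, Dora, and Cassia each take ₹1,725,000. The 2 shares of the deceased (Jarrah and Oona) are combined into a pool of ₹3,450,000.
That pool (₹3,450,000) is divided at the grandchildren's generation into 5 shares of ₹690,000. Wyatt, Henrik, Yusuf, and Miko each take ₹690,000. The remaining share for the deceased Tariq (₹690,000) is carried to the next generation.
That pool (₹690,000) is divided at the great-grandchildren's generation equally among Kaspar, Gabor, and Jovan: ₹230,000 each.

Henrik receives ₹690,000.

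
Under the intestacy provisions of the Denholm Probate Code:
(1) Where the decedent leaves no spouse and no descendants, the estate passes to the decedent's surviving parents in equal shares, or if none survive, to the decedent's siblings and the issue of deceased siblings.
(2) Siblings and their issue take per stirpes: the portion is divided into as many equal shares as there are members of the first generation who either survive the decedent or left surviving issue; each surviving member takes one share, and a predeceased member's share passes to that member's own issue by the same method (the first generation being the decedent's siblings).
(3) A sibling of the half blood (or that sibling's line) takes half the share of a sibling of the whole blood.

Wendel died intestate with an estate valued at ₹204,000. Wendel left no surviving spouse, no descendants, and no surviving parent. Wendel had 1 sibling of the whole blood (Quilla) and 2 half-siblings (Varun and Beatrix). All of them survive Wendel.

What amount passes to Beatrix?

Beatrix receives ₹51,000.

The entire ₹204,000 passes to the siblings and their issue.
Counting each half-blood sibling's line as half a unit, there are 2 units in ₹204,000, so one unit is ₹102,000. Whole-blood lines (Quilla) take ₹102,000 each; half-blood lines (Varun and Beatrix) take ₹51,000 each.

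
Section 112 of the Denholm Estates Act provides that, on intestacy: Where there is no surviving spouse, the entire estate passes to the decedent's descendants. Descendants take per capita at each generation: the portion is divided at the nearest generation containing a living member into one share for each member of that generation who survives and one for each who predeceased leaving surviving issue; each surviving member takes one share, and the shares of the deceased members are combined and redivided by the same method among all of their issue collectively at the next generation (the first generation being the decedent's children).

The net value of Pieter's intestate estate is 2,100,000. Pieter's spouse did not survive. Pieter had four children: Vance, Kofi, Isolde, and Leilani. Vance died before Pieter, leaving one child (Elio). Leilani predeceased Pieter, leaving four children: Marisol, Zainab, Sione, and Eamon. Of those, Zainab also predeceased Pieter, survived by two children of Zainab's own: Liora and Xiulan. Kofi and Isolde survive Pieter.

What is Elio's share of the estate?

The entire 2,100,000 passes to the descendants.
That amount (2,100,000) is divided at the children's generation into 4 shares of 525,000. Kofi and Isolde each take 525,000. The 2 shares of the deceased (Vance and Leilani) are combined into a pool of 1,050,000.
That pool (1,050,000) is divided at the grandchildren's generation into 5 shares of 210,000. Elio, Marisol, Sione, and Eamon each take 210,000. The remaining share for the deceased Zainab (210,000) is carried to the next generation.
That pool (210,000) is divided at the great-grandchildren's generation equally among Liora and Xiulan: 105,000 each.

Elio receives 210,000.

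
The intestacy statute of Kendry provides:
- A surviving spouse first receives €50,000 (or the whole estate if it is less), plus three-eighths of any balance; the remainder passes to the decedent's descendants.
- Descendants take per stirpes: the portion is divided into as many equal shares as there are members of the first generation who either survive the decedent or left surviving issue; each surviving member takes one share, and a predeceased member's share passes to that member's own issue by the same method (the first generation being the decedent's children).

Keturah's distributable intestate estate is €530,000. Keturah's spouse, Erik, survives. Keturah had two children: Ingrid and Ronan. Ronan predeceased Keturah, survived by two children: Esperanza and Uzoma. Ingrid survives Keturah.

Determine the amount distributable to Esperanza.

Esperanza receives €75,000.

Erik first takes €50,000, leaving a balance of €480,000. Erik then takes three-eighths of the balance (€180,000), for a total of €230,000. The remaining €300,000 passes to the descendants.
The descendants' portion (€300,000) is divided into 2 shares of €150,000: Ingrid takes €150,000; Ronan's €150,000 share passes to Ronan's issue.
Ronan's share (€150,000) is divided into 2 shares of €75,000: Esperanza and Uzoma each take €75,000.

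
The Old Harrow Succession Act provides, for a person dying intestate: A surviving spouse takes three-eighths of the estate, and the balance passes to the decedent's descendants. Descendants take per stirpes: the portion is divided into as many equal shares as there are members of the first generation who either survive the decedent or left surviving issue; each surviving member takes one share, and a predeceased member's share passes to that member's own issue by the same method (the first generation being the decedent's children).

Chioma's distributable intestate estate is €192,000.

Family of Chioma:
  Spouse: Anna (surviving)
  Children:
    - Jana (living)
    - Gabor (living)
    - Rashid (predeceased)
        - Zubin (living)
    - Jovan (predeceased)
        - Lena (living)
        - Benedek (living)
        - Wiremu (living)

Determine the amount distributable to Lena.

Lena receives €10,000.

Anna takes three-eighths of €192,000 = €72,000. The remaining €120,000 passes to the descendants.
The descendants' portion (€120,000) is divided into 4 shares of €30,000: Jana and Gabor each take €30,000; Rashid's €30,000 share passes to Rashid's issue; Jovan's €30,000 share passes to Jovan's issue.
Rashid's share (€30,000) passes entirely to Zubin.
Jovan's share (€30,000) is divided into 3 shares of €10,000: Lena, Benedek, and Wiremu each take €10,000.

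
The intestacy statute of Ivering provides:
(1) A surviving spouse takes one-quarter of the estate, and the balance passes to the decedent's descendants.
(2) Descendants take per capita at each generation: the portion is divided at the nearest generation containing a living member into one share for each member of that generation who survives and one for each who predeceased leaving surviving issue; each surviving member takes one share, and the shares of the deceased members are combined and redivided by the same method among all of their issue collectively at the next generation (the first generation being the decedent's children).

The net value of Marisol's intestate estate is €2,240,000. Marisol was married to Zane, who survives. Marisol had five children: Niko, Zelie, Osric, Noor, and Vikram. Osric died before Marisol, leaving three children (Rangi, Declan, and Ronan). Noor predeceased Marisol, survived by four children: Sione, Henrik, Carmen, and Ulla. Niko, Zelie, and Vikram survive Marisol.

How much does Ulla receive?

Zane takes one-quarter of €2,240,000 = €560,000. The remaining €1,680,000 passes to the descendants.
The descendants' portion (€1,680,000) is divided at the children's generation into 5 shares of €336,000. Niko, Zelie, and Vikram each take €336,000. The 2 shares of the deceased (Osric and Noor) are combined into a pool of €672,000.
That pool (€672,000) is divided at the grandchildren's generation equally among Rangi, Declan, Ronan, Sione, Henrik, Carmen, and Ulla: €96,000 each.

Ulla receives €96,000.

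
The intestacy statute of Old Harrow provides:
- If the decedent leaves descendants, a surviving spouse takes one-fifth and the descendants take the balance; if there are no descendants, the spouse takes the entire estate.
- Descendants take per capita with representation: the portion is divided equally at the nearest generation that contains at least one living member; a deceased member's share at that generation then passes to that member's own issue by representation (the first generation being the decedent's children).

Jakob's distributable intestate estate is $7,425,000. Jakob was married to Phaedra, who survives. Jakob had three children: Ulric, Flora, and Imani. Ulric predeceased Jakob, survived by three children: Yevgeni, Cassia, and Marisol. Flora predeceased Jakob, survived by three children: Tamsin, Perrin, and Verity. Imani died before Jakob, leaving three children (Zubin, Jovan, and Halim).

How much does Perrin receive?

Phaedra takes one-fifth of $7,425,000 = $1,485,000. The remaining $5,940,000 passes to the descendants.
No child survives, so the initial division is made at the grandchildren's generation.
The descendants' portion ($5,940,000) is divided into 9 shares of $660,000: Yevgeni, Cassia, Marisol, Tamsin, Perrin, Verity, Zubin, Jovan, and Halim each take $660,000.

Perrin receives $660,000.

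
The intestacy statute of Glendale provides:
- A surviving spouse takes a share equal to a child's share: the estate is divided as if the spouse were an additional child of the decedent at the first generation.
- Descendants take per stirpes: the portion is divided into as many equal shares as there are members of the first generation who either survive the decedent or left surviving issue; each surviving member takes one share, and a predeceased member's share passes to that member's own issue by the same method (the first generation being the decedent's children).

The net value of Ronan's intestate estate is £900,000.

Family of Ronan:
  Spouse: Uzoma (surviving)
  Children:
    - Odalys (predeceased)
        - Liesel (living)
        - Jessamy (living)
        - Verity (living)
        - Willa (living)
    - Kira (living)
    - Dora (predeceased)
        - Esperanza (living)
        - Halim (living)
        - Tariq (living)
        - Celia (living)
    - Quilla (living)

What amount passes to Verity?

Verity receives £45,000.

The spouse counts as an additional share at the children's level, so there are 5 primary shares of £180,000. Uzoma takes one such share (£180,000).
The children's combined portion (£720,000) is divided into 4 shares of £180,000: Kira and Quilla each take £180,000; Odalys's £180,000 share passes to Odalys's issue; Dora's £180,000 share passes to Dora's issue.
Odalys's share (£180,000) is divided into 4 shares of £45,000: Liesel, Jessamy, Verity, and Willa each take £45,000.
Dora's share (£180,000) is divided into 4 shares of £45,000: Esperanza, Halim, Tariq, and Celia each take £45,000.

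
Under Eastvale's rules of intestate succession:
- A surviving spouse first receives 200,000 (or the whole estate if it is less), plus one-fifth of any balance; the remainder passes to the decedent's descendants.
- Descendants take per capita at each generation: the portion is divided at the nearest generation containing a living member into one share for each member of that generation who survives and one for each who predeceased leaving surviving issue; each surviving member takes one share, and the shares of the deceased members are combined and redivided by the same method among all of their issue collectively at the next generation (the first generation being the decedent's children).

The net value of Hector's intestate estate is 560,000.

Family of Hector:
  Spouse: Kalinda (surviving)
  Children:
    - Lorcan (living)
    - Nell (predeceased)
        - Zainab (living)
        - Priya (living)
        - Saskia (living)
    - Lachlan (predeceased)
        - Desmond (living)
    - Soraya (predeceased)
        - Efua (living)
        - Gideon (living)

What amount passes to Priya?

Kalinda first takes 200,000, leaving a balance of 360,000. Kalinda then takes one-fifth of the balance (72,000), for a total of 272,000. The remaining 288,000 passes to the descendants.
The descendants' portion (288,000) is divided at the children's generation into 4 shares of 72,000. Lorcan takes 72,000. The 3 shares of the deceased (Nell, Lachlan, and Soraya) are combined into a pool of 216,000.
That pool (216,000) is divided at the grandchildren's generation equally among Zainab, Priya, Saskia, Desmond, Efua, and Gideon: 36,000 each.

Priya receives 36,000.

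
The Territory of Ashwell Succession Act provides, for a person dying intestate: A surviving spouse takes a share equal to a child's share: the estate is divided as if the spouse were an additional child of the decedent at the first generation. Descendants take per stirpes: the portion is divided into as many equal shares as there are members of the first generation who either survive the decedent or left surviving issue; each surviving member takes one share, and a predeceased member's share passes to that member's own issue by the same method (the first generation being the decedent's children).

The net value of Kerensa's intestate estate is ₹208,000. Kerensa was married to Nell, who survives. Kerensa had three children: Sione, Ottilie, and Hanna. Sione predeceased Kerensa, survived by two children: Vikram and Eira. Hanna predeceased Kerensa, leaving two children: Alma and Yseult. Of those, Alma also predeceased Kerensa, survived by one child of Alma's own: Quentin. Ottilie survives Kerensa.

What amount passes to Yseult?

The spouse counts as an additional share at the children's level, so there are 4 primary shares of ₹52,000. Nell takes one such share (₹52,000).
The children's combined portion (₹156,000) is divided into 3 shares of ₹52,000: Ottilie takes ₹52,000; Sione's ₹52,000 share passes to Sione's issue; Hanna's ₹52,000 share passes to Hanna's issue.
Sione's share (₹52,000) is divided into 2 shares of ₹26,000: Vikram and Eira each take ₹26,000.
Hanna's share (₹52,000) is divided into 2 shares of ₹26,000: Yseult takes ₹26,000; Alma's ₹26,000 share passes to Alma's issue.
Alma's share (₹26,000) passes entirely to Quentin.

Yseult receives ₹26,000.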